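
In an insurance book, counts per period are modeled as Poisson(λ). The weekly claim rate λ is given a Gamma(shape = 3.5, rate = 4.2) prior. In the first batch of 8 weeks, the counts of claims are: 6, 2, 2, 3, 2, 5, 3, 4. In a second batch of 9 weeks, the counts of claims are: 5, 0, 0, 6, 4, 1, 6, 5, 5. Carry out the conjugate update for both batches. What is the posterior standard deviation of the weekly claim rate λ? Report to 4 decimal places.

0.3729

With a Gamma(shape α, rate β) prior, the Poisson likelihood is conjugate: the posterior is Gamma(α + ΣXᵢ, β + n).
Batch 1: sum of counts S = 27 over n = 8 weeks.
After batch 1: Gamma(α+S, β+n) = Gamma(3.5+27, 4.2+8) = Gamma(30.5, 12.2).
Batch 2: sum of counts S = 32 over n = 9 weeks.
After batch 2: Gamma(α+S, β+n) = Gamma(30.5+32, 12.2+9) = Gamma(62.5, 21.2).
SD = √α/β = √62.5/21.2 = 0.3729.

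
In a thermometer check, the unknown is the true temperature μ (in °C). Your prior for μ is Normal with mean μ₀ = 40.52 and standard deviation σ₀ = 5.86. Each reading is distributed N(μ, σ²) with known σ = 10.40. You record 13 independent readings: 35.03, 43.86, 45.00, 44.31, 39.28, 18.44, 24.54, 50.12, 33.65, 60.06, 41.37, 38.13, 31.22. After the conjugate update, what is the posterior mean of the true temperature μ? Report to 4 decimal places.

For Normal data with known variance σ², a Normal(μ₀, σ₀²) prior on μ is conjugate. Posterior precision = 1/σ₀² + n/σ²; posterior mean is the precision-weighted average of μ₀ and x̄.
Σxᵢ = 35.03 + 43.86 + 45.00 + 44.31 + 39.28 + 18.44 + 24.54 + 50.12 + 33.65 + 60.06 + 41.37 + 38.13 + 31.22 = 505.01, so n·x̄ = 505.01.
σ₀² = 5.86² = 34.3396, σ² = 10.40² = 108.16; σ² + n·σ₀² = 108.16 + 13·34.3396 = 554.5748.
Posterior mean = (μ₀/σ₀² + n·x̄/σ²)/(1/σ₀² + n/σ²) = (σ²·μ₀ + σ₀²·n·x̄)/(σ² + n·σ₀²) = (108.16·40.52 + 34.3396·505.01)/554.5748 = 21724.484596/554.5748 = 39.1732.

39.1732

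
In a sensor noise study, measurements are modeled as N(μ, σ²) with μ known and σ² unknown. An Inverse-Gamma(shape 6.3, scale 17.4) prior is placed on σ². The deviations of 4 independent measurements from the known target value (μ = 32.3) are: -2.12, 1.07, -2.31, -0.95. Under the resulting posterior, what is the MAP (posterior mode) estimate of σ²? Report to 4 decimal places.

With known mean μ and an Inverse-Gamma(α, β) prior on σ², the Normal likelihood is conjugate: posterior is Inv-Gamma(α + n/2, β + Σ(xᵢ−μ)²/2).
Σ(xᵢ−μ)² = (-2.12)² + (1.07)² + (-2.31)² + (-0.95)² = 11.8779.
Posterior: Inv-Gamma(6.3 + 4/2, 17.4 + 11.8779/2) = Inv-Gamma(8.30, 23.33895).
Mode = β/(α+1) = 23.33895/9.30 = 2.5096.

2.5096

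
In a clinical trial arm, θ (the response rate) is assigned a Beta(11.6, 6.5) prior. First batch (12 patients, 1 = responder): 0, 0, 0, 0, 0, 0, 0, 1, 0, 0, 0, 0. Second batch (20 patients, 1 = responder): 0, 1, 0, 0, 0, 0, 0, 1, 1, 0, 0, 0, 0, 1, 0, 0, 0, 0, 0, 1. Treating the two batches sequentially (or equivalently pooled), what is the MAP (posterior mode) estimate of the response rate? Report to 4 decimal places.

0.3451

The Beta prior is conjugate to a Binomial/Bernoulli likelihood; the update adds successes to α and failures to β.
After batch 1: Beta(11.6+1, 6.5+11) = Beta(12.6, 17.5).
After batch 2: Beta(12.6+5, 17.5+15) = Beta(17.6, 32.5).
Mode of Beta(a,b) for a,b>1 is (a−1)/(a+b−2) = 16.6/48.1 = 0.3451.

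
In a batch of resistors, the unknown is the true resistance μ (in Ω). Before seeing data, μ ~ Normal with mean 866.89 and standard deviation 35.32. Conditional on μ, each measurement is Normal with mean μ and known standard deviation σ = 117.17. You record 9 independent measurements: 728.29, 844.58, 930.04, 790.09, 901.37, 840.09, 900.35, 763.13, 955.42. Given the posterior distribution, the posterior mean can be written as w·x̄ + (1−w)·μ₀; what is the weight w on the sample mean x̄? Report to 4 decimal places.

For Normal data with known variance σ², a Normal(μ₀, σ₀²) prior on μ is conjugate. Posterior precision = 1/σ₀² + n/σ²; posterior mean is the precision-weighted average of μ₀ and x̄.
σ₀² = 35.32² = 1247.5024, σ² = 117.17² = 13728.8089. Prior precision 1/σ₀² = 1/1247.5024; data precision n/σ² = 9/13728.8089.
w = (n/σ²)/(1/σ₀² + n/σ²) = n·σ₀²/(σ² + n·σ₀²) = 9·1247.5024/(13728.8089 + 9·1247.5024) = 11227.5216/24956.3305 = 0.4499.

0.4499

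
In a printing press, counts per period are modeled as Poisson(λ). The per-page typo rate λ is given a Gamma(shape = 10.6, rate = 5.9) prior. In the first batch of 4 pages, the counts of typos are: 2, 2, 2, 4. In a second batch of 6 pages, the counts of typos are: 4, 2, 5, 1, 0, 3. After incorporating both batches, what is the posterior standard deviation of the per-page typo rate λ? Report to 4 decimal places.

With a Gamma(shape α, rate β) prior, the Poisson likelihood is conjugate: the posterior is Gamma(α + ΣXᵢ, β + n).
Batch 1: sum of counts S = 10 over n = 4 pages.
After batch 1: Gamma(α+S, β+n) = Gamma(10.6+10, 5.9+4) = Gamma(20.6, 9.9).
Batch 2: sum of counts S = 15 over n = 6 pages.
After batch 2: Gamma(α+S, β+n) = Gamma(20.6+15, 9.9+6) = Gamma(35.6, 15.9).
SD = √α/β = √35.6/15.9 = 0.3753.

0.3753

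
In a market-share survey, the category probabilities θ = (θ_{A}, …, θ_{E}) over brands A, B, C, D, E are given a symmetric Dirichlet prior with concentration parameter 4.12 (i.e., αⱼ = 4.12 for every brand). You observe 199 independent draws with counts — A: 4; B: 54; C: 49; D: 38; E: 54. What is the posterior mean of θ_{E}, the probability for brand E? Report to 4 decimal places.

0.2647

The Dirichlet prior is conjugate to the Multinomial likelihood: each posterior αⱼ = prior αⱼ + observed count nⱼ.
Posterior concentration: (8.12, 58.12, 53.12, 42.12, 58.12), total = 219.60.
E[θ_{E}|data] = α_{E}/Σα = 58.12/219.60 = 0.2647.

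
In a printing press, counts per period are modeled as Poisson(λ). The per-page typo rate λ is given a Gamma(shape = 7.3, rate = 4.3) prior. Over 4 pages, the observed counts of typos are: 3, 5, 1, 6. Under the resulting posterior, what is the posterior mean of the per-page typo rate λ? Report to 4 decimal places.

2.6867

With a Gamma(shape α, rate β) prior, the Poisson likelihood is conjugate: the posterior is Gamma(α + ΣXᵢ, β + n).
Sum of counts S = 15 over n = 4 pages.
Posterior: Gamma(α+S, β+n) = Gamma(7.3+15, 4.3+4) = Gamma(22.3, 8.3).
Posterior mean = α/β = 22.3/8.3 = 2.6867.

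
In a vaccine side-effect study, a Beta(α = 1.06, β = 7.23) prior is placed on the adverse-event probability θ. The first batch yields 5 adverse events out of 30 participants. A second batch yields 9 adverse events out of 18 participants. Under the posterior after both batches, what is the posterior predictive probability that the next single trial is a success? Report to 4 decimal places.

The Beta prior is conjugate to a Binomial/Bernoulli likelihood; the update adds successes to α and failures to β.
After batch 1: Beta(1.06+5, 7.23+25) = Beta(6.06, 32.23).
After batch 2: Beta(6.06+9, 32.23+9) = Beta(15.06, 41.23).
For a single future Bernoulli trial, P(success | data) = α/(α+β) = 0.2675.

0.2675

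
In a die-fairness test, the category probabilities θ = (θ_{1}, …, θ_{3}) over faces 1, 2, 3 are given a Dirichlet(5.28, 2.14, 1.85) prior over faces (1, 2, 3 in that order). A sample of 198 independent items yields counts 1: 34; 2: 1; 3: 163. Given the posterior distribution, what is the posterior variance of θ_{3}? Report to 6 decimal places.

The Dirichlet prior is conjugate to the Multinomial likelihood: each posterior αⱼ = prior αⱼ + observed count nⱼ.
Posterior concentration: (39.28, 3.14, 164.85), total = 207.27.
Var[θ_j] = α_j(Σα−α_j)/((Σα)²(Σα+1)) = 164.85·42.42/(207.27²·208.27) = 0.000782.

0.000782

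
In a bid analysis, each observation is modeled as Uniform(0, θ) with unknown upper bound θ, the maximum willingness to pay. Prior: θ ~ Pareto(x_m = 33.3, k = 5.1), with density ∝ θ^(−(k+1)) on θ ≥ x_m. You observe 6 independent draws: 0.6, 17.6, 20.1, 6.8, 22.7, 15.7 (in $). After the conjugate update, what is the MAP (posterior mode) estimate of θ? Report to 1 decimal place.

33.3

A Pareto(scale x_m, shape k) prior on the upper bound θ of Uniform(0, θ) is conjugate: posterior is Pareto(max(x_m, max xᵢ), k + n).
Sample maximum = 22.7; prior scale x_m = 33.3 → posterior scale = max = 33.3.
Posterior shape = 5.1 + 6 = 11.1.
The Pareto density is decreasing on [x_m, ∞), so the mode is x_m = 33.3.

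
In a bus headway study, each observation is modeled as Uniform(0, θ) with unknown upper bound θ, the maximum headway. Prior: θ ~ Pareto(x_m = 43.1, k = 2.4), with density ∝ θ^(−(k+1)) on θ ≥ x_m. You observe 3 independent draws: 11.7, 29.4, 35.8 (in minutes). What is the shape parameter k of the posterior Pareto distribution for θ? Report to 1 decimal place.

A Pareto(scale x_m, shape k) prior on the upper bound θ of Uniform(0, θ) is conjugate: posterior is Pareto(max(x_m, max xᵢ), k + n).
Sample maximum = 35.8; prior scale x_m = 43.1 → posterior scale = max = 43.1.
Posterior shape = 2.4 + 3 = 5.4.
Posterior shape k = 5.4.

5.4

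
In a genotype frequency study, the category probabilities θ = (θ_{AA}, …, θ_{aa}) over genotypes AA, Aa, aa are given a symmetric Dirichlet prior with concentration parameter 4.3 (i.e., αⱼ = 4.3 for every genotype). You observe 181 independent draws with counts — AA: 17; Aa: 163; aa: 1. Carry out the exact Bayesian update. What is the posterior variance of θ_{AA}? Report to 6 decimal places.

0.000502

The Dirichlet prior is conjugate to the Multinomial likelihood: each posterior αⱼ = prior αⱼ + observed count nⱼ.
Posterior concentration: (21.3, 167.3, 5.3), total = 193.9.
Var[θ_j] = α_j(Σα−α_j)/((Σα)²(Σα+1)) = 21.3·172.6/(193.9²·194.9) = 0.000502.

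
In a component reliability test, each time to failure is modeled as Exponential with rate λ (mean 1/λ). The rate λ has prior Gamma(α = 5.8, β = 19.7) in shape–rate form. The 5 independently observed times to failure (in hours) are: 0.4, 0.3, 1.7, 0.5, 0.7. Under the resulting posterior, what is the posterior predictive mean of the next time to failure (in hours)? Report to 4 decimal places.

With a Gamma(shape α, rate β) prior on the exponential rate λ, the posterior after n observations with total T = Σxᵢ is Gamma(α+n, β+T).
Sum of observations T = 3.6 hours; n = 5.
Posterior: Gamma(5.8+5, 19.7+3.6) = Gamma(10.8, 23.3).
The predictive distribution for the next observation is Lomax; its mean is β/(α−1) = 23.3/9.8 = 2.3776.

2.3776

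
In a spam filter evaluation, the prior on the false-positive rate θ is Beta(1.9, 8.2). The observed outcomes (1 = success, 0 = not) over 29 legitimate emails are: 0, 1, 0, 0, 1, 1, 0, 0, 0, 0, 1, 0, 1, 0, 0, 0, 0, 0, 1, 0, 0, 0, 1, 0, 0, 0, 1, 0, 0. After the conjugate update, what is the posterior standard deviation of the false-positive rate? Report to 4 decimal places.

The Beta prior is conjugate to a Binomial/Bernoulli likelihood; the update adds successes to α and failures to β.
Posterior: Beta(α+k, β+n−k) = Beta(1.9+8, 8.2+21) = Beta(9.9, 29.2).
Var = αβ/((α+β)²(α+β+1)) = 9.9·29.2/(39.1²·40.1) = 0.00471542; SD = √0.00471542 = 0.0687.

0.0687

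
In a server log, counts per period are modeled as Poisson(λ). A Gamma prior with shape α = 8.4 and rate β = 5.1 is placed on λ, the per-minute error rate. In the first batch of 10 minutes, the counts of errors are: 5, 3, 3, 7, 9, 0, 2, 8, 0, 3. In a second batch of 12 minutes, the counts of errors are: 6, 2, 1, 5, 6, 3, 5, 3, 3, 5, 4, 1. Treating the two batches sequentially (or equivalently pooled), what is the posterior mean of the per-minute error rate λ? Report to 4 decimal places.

3.4096

With a Gamma(shape α, rate β) prior, the Poisson likelihood is conjugate: the posterior is Gamma(α + ΣXᵢ, β + n).
Batch 1: sum of counts S = 40 over n = 10 minutes.
After batch 1: Gamma(α+S, β+n) = Gamma(8.4+40, 5.1+10) = Gamma(48.4, 15.1).
Batch 2: sum of counts S = 44 over n = 12 minutes.
After batch 2: Gamma(α+S, β+n) = Gamma(48.4+44, 15.1+12) = Gamma(92.4, 27.1).
Posterior mean = α/β = 92.4/27.1 = 3.4096.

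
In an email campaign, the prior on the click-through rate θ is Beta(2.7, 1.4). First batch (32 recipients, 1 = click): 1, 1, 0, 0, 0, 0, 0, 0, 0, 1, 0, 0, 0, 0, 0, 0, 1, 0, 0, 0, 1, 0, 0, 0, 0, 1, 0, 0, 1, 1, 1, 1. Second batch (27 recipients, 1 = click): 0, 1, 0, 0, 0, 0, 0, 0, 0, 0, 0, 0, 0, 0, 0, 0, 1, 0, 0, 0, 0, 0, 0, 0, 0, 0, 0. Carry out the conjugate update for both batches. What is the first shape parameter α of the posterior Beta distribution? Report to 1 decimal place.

The Beta prior is conjugate to a Binomial/Bernoulli likelihood; the update adds successes to α and failures to β.
After batch 1: Beta(2.7+10, 1.4+22) = Beta(12.7, 23.4).
After batch 2: Beta(12.7+2, 23.4+25) = Beta(14.7, 48.4).
Posterior α = 14.7.

14.7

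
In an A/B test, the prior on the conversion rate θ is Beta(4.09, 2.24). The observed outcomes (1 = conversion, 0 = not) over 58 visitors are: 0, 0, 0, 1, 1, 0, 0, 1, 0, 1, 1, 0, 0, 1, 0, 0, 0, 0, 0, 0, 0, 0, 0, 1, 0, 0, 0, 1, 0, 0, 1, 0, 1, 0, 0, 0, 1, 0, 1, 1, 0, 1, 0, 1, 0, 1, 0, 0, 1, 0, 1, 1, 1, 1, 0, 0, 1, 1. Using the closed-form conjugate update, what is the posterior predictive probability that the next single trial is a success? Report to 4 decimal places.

0.4211

The Beta prior is conjugate to a Binomial/Bernoulli likelihood; the update adds successes to α and failures to β.
Posterior: Beta(α+k, β+n−k) = Beta(4.09+23, 2.24+35) = Beta(27.09, 37.24).
For a single future Bernoulli trial, P(success | data) = α/(α+β) = 0.4211.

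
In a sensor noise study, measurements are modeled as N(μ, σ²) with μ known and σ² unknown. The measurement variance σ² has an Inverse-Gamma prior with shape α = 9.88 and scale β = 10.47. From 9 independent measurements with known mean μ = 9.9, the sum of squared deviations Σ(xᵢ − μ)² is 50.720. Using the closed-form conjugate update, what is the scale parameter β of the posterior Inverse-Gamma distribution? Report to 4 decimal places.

With known mean μ and an Inverse-Gamma(α, β) prior on σ², the Normal likelihood is conjugate: posterior is Inv-Gamma(α + n/2, β + Σ(xᵢ−μ)²/2).
Posterior: Inv-Gamma(9.88 + 9/2, 10.47 + 50.720/2) = Inv-Gamma(14.38, 35.8300).
Posterior β = 35.8300.

35.8300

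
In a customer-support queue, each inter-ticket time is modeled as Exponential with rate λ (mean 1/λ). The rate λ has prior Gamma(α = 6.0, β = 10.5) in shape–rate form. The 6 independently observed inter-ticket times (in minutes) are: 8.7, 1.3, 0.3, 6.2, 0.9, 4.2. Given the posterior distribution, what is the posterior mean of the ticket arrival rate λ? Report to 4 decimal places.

With a Gamma(shape α, rate β) prior on the exponential rate λ, the posterior after n observations with total T = Σxᵢ is Gamma(α+n, β+T).
Sum of observations T = 21.6 minutes; n = 6.
Posterior: Gamma(6.0+6, 10.5+21.6) = Gamma(12.0, 32.1).
Posterior mean of λ = α/β = 12.0/32.1 = 0.3738.

0.3738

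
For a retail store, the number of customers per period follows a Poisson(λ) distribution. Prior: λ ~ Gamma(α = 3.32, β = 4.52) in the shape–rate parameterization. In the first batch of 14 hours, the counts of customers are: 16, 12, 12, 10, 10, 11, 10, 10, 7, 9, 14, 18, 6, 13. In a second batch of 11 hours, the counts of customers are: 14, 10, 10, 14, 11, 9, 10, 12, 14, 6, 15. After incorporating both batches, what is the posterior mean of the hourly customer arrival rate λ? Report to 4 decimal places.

9.6992

With a Gamma(shape α, rate β) prior, the Poisson likelihood is conjugate: the posterior is Gamma(α + ΣXᵢ, β + n).
Batch 1: sum of counts S = 158 over n = 14 hours.
After batch 1: Gamma(α+S, β+n) = Gamma(3.32+158, 4.52+14) = Gamma(161.32, 18.52).
Batch 2: sum of counts S = 125 over n = 11 hours.
After batch 2: Gamma(α+S, β+n) = Gamma(161.32+125, 18.52+11) = Gamma(286.32, 29.52).
Posterior mean = α/β = 286.32/29.52 = 9.6992.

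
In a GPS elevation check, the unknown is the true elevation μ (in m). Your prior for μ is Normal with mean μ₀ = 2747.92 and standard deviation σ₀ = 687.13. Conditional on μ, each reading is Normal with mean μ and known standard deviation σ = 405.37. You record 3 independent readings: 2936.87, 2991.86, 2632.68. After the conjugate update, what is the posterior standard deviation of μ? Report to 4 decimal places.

221.5422

For Normal data with known variance σ², a Normal(μ₀, σ₀²) prior on μ is conjugate. Posterior precision = 1/σ₀² + n/σ²; posterior mean is the precision-weighted average of μ₀ and x̄.
σ₀² = 687.13² = 472147.6369, σ² = 405.37² = 164324.8369; σ² + n·σ₀² = 164324.8369 + 3·472147.6369 = 1580767.7476.
Posterior precision = 1/σ₀² + n/σ² = 1/472147.6369 + 3/164324.8369 = (σ² + n·σ₀²)/(σ₀²σ²) = 1580767.7476/(472147.6369·164324.8369); posterior variance σₙ² = σ₀²σ²/(σ² + n·σ₀²) = 472147.6369·164324.8369/1580767.7476 = 49080.950408.
Posterior SD = √σₙ² = √(472147.6369·164324.8369/1580767.7476) = 221.5422.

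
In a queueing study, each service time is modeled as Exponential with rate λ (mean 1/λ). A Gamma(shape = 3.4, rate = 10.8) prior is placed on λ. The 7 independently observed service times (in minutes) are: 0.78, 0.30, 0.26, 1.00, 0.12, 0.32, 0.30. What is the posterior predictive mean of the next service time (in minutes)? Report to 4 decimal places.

With a Gamma(shape α, rate β) prior on the exponential rate λ, the posterior after n observations with total T = Σxᵢ is Gamma(α+n, β+T).
Sum of observations T = 3.08 minutes; n = 7.
Posterior: Gamma(3.4+7, 10.8+3.08) = Gamma(10.4, 13.88).
The predictive distribution for the next observation is Lomax; its mean is β/(α−1) = 13.88/9.4 = 1.4766.

1.4766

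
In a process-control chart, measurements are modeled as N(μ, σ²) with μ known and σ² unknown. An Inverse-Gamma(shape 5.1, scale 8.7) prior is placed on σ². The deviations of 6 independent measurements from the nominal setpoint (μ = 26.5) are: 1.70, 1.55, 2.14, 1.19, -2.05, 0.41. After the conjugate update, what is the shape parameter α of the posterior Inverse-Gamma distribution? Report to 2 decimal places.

With known mean μ and an Inverse-Gamma(α, β) prior on σ², the Normal likelihood is conjugate: posterior is Inv-Gamma(α + n/2, β + Σ(xᵢ−μ)²/2).
Σ(xᵢ−μ)² = (1.70)² + (1.55)² + (2.14)² + (1.19)² + (-2.05)² + (0.41)² = 15.6588.
Posterior: Inv-Gamma(5.1 + 6/2, 8.7 + 15.6588/2) = Inv-Gamma(8.10, 16.52940).
Posterior α = 8.10.

8.10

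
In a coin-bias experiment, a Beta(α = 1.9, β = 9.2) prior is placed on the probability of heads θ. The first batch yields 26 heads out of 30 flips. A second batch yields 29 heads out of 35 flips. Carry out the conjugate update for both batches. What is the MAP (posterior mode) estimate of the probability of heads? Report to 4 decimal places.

The Beta prior is conjugate to a Binomial/Bernoulli likelihood; the update adds successes to α and failures to β.
After batch 1: Beta(1.9+26, 9.2+4) = Beta(27.9, 13.2).
After batch 2: Beta(27.9+29, 13.2+6) = Beta(56.9, 19.2).
Mode of Beta(a,b) for a,b>1 is (a−1)/(a+b−2) = 55.9/74.1 = 0.7544.

0.7544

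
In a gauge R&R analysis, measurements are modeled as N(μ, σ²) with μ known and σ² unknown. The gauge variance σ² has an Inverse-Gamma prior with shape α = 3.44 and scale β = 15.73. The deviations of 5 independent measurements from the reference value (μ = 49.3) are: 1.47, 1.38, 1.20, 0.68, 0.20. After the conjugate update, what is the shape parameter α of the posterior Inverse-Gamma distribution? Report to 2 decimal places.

5.94

With known mean μ and an Inverse-Gamma(α, β) prior on σ², the Normal likelihood is conjugate: posterior is Inv-Gamma(α + n/2, β + Σ(xᵢ−μ)²/2).
Σ(xᵢ−μ)² = (1.47)² + (1.38)² + (1.20)² + (0.68)² + (0.20)² = 6.0077.
Posterior: Inv-Gamma(3.44 + 5/2, 15.73 + 6.0077/2) = Inv-Gamma(5.94, 18.73385).
Posterior α = 5.94.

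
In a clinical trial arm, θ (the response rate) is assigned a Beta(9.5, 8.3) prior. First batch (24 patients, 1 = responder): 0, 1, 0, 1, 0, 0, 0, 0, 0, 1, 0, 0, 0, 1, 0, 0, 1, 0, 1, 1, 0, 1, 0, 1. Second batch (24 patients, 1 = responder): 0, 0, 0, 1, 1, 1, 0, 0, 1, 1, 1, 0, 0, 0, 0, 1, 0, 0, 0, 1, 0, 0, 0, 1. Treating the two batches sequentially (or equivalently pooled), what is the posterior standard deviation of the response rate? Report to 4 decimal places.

The Beta prior is conjugate to a Binomial/Bernoulli likelihood; the update adds successes to α and failures to β.
After batch 1: Beta(9.5+9, 8.3+15) = Beta(18.5, 23.3).
After batch 2: Beta(18.5+9, 23.3+15) = Beta(27.5, 38.3).
Var = αβ/((α+β)²(α+β+1)) = 27.5·38.3/(65.8²·66.8) = 0.00364169; SD = √0.00364169 = 0.0603.

0.0603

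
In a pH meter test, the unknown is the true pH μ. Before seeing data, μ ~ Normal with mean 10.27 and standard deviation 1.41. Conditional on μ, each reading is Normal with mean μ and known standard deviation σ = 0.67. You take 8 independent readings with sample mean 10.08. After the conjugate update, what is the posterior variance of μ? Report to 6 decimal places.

0.054572

For Normal data with known variance σ², a Normal(μ₀, σ₀²) prior on μ is conjugate. Posterior precision = 1/σ₀² + n/σ²; posterior mean is the precision-weighted average of μ₀ and x̄.
σ₀² = 1.41² = 1.9881, σ² = 0.67² = 0.4489; σ² + n·σ₀² = 0.4489 + 8·1.9881 = 16.3537.
Posterior precision = 1/σ₀² + n/σ² = 1/1.9881 + 8/0.4489 = (σ² + n·σ₀²)/(σ₀²σ²) = 16.3537/(1.9881·0.4489); posterior variance σₙ² = σ₀²σ²/(σ² + n·σ₀²) = 1.9881·0.4489/16.3537 = 0.054572.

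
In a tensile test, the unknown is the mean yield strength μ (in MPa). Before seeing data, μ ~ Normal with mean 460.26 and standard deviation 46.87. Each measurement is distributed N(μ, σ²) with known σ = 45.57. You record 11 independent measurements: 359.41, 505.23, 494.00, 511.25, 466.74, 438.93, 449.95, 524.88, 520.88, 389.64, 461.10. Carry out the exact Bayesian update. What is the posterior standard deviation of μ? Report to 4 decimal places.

13.1850

For Normal data with known variance σ², a Normal(μ₀, σ₀²) prior on μ is conjugate. Posterior precision = 1/σ₀² + n/σ²; posterior mean is the precision-weighted average of μ₀ and x̄.
σ₀² = 46.87² = 2196.7969, σ² = 45.57² = 2076.6249; σ² + n·σ₀² = 2076.6249 + 11·2196.7969 = 26241.3908.
Posterior precision = 1/σ₀² + n/σ² = 1/2196.7969 + 11/2076.6249 = (σ² + n·σ₀²)/(σ₀²σ²) = 26241.3908/(2196.7969·2076.6249); posterior variance σₙ² = σ₀²σ²/(σ² + n·σ₀²) = 2196.7969·2076.6249/26241.3908 = 173.844564.
Posterior SD = √σₙ² = √(2196.7969·2076.6249/26241.3908) = 13.1850.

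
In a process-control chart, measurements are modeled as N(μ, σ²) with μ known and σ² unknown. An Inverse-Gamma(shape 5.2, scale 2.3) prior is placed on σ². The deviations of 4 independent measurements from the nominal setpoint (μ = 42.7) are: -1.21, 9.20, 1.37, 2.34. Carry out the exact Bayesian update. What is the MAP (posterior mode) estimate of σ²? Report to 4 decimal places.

5.9791

With known mean μ and an Inverse-Gamma(α, β) prior on σ², the Normal likelihood is conjugate: posterior is Inv-Gamma(α + n/2, β + Σ(xᵢ−μ)²/2).
Σ(xᵢ−μ)² = (-1.21)² + (9.20)² + (1.37)² + (2.34)² = 93.4566.
Posterior: Inv-Gamma(5.2 + 4/2, 2.3 + 93.4566/2) = Inv-Gamma(7.20, 49.02830).
Mode = β/(α+1) = 49.02830/8.20 = 5.9791.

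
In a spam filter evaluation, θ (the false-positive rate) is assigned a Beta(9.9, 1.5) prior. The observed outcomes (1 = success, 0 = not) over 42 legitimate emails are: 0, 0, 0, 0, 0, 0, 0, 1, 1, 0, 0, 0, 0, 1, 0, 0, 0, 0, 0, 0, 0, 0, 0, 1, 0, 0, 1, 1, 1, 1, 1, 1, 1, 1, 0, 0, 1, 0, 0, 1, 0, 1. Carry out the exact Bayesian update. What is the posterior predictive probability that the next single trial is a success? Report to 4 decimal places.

The Beta prior is conjugate to a Binomial/Bernoulli likelihood; the update adds successes to α and failures to β.
Posterior: Beta(α+k, β+n−k) = Beta(9.9+15, 1.5+27) = Beta(24.9, 28.5).
For a single future Bernoulli trial, P(success | data) = α/(α+β) = 0.4663.

0.4663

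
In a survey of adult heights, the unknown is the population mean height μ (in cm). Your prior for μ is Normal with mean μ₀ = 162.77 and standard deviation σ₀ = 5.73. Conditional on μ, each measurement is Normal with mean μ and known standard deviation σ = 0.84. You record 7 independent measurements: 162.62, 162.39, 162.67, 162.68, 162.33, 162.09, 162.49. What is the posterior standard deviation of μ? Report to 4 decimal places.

0.3170

For Normal data with known variance σ², a Normal(μ₀, σ₀²) prior on μ is conjugate. Posterior precision = 1/σ₀² + n/σ²; posterior mean is the precision-weighted average of μ₀ and x̄.
σ₀² = 5.73² = 32.8329, σ² = 0.84² = 0.7056; σ² + n·σ₀² = 0.7056 + 7·32.8329 = 230.5359.
Posterior precision = 1/σ₀² + n/σ² = 1/32.8329 + 7/0.7056 = (σ² + n·σ₀²)/(σ₀²σ²) = 230.5359/(32.8329·0.7056); posterior variance σₙ² = σ₀²σ²/(σ² + n·σ₀²) = 32.8329·0.7056/230.5359 = 0.100491.
Posterior SD = √σₙ² = √(32.8329·0.7056/230.5359) = 0.3170.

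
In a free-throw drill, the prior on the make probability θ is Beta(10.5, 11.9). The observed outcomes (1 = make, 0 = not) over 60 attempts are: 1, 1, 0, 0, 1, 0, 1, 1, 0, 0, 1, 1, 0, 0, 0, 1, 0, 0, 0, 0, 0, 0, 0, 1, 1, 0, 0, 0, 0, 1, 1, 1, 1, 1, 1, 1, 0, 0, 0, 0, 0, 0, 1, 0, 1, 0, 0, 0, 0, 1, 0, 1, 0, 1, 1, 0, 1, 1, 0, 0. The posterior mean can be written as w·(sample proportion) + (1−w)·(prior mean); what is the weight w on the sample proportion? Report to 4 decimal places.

The Beta prior is conjugate to a Binomial/Bernoulli likelihood; the update adds successes to α and failures to β.
Posterior mean = (α₀+k)/(α₀+β₀+n) = [n/(α₀+β₀+n)]·(k/n) + [(α₀+β₀)/(α₀+β₀+n)]·α₀/(α₀+β₀), so only n and the prior enter the weight.
The weight on the data is w = n/(α₀+β₀+n) = 60/(10.5+11.9+60) = 60/82.4 = 0.7282.

0.7282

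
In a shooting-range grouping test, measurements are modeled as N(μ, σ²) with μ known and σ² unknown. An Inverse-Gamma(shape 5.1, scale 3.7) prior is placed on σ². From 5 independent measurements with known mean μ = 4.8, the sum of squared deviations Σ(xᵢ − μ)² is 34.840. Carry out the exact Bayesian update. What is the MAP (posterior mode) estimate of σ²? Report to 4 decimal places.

With known mean μ and an Inverse-Gamma(α, β) prior on σ², the Normal likelihood is conjugate: posterior is Inv-Gamma(α + n/2, β + Σ(xᵢ−μ)²/2).
Posterior: Inv-Gamma(5.1 + 5/2, 3.7 + 34.840/2) = Inv-Gamma(7.60, 21.1200).
Mode = β/(α+1) = 21.1200/8.60 = 2.4558.

2.4558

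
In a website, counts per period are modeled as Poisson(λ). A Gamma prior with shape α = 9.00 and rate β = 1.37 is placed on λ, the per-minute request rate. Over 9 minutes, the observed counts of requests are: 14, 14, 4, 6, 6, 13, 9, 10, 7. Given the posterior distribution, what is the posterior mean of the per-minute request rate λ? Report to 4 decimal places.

8.8717

With a Gamma(shape α, rate β) prior, the Poisson likelihood is conjugate: the posterior is Gamma(α + ΣXᵢ, β + n).
Sum of counts S = 83 over n = 9 minutes.
Posterior: Gamma(α+S, β+n) = Gamma(9.00+83, 1.37+9) = Gamma(92.00, 10.37).
Posterior mean = α/β = 92.00/10.37 = 8.8717.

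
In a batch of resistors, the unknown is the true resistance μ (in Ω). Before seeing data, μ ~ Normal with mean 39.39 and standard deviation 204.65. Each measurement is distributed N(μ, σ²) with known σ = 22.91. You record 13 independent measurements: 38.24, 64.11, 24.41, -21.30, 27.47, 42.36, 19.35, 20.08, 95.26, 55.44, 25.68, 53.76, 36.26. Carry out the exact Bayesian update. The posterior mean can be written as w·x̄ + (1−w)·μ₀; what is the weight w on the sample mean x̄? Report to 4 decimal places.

0.9990

For Normal data with known variance σ², a Normal(μ₀, σ₀²) prior on μ is conjugate. Posterior precision = 1/σ₀² + n/σ²; posterior mean is the precision-weighted average of μ₀ and x̄.
σ₀² = 204.65² = 41881.6225, σ² = 22.91² = 524.8681. Prior precision 1/σ₀² = 1/41881.6225; data precision n/σ² = 13/524.8681.
w = (n/σ²)/(1/σ₀² + n/σ²) = n·σ₀²/(σ² + n·σ₀²) = 13·41881.6225/(524.8681 + 13·41881.6225) = 544461.0925/544985.9606 = 0.9990.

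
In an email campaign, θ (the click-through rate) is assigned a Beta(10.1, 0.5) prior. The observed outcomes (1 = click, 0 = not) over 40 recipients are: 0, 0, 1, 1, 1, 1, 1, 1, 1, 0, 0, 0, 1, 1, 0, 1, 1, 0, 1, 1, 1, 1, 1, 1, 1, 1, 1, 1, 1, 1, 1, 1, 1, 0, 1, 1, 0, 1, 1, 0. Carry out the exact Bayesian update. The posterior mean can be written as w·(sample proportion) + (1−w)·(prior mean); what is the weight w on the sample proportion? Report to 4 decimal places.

The Beta prior is conjugate to a Binomial/Bernoulli likelihood; the update adds successes to α and failures to β.
Posterior mean = (α₀+k)/(α₀+β₀+n) = [n/(α₀+β₀+n)]·(k/n) + [(α₀+β₀)/(α₀+β₀+n)]·α₀/(α₀+β₀), so only n and the prior enter the weight.
The weight on the data is w = n/(α₀+β₀+n) = 40/(10.1+0.5+40) = 40/50.6 = 0.7905.

0.7905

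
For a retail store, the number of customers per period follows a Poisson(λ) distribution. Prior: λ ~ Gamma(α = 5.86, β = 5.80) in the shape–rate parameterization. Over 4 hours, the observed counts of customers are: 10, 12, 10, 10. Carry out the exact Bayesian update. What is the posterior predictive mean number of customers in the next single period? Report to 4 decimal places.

4.8837

With a Gamma(shape α, rate β) prior, the Poisson likelihood is conjugate: the posterior is Gamma(α + ΣXᵢ, β + n).
Sum of counts S = 42 over n = 4 hours.
Posterior: Gamma(α+S, β+n) = Gamma(5.86+42, 5.80+4) = Gamma(47.86, 9.80).
The predictive distribution for one future period is NegBinom with mean α/β = 4.8837.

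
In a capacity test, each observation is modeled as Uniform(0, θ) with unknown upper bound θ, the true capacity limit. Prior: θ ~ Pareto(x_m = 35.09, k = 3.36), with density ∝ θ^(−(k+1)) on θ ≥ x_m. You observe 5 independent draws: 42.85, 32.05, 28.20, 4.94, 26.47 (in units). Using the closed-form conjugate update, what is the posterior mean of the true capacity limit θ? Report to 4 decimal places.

48.6720

A Pareto(scale x_m, shape k) prior on the upper bound θ of Uniform(0, θ) is conjugate: posterior is Pareto(max(x_m, max xᵢ), k + n).
Sample maximum = 42.85; prior scale x_m = 35.09 → posterior scale = max = 42.85.
Posterior shape = 3.36 + 5 = 8.36.
E[θ|data] = k·x_m/(k−1) = 8.36·42.85/7.36 = 48.6720.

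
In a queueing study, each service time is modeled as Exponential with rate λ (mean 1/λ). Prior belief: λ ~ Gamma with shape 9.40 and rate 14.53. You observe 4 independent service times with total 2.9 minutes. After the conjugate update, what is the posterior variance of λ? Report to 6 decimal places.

0.044107

With a Gamma(shape α, rate β) prior on the exponential rate λ, the posterior after n observations with total T = Σxᵢ is Gamma(α+n, β+T).
Posterior: Gamma(9.40+4, 14.53+2.9) = Gamma(13.40, 17.43).
Var = α/β² = 0.044107.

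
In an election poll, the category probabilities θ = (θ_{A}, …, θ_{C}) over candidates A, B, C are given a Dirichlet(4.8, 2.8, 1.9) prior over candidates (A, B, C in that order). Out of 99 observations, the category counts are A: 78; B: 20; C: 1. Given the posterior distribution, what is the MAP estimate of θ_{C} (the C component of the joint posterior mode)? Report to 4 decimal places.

0.0180

The Dirichlet prior is conjugate to the Multinomial likelihood: each posterior αⱼ = prior αⱼ + observed count nⱼ.
Posterior concentration: (82.8, 22.8, 2.9), total = 108.5.
Joint mode component: (α_{C}−1)/(Σα−K) = 1.9/105.5 = 0.0180.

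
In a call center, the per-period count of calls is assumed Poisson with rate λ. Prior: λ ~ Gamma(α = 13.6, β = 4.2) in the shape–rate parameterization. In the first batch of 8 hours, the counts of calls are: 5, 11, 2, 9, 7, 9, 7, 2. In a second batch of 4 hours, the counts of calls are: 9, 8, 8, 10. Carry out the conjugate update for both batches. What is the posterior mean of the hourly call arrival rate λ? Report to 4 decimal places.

6.2099

With a Gamma(shape α, rate β) prior, the Poisson likelihood is conjugate: the posterior is Gamma(α + ΣXᵢ, β + n).
Batch 1: sum of counts S = 52 over n = 8 hours.
After batch 1: Gamma(α+S, β+n) = Gamma(13.6+52, 4.2+8) = Gamma(65.6, 12.2).
Batch 2: sum of counts S = 35 over n = 4 hours.
After batch 2: Gamma(α+S, β+n) = Gamma(65.6+35, 12.2+4) = Gamma(100.6, 16.2).
Posterior mean = α/β = 100.6/16.2 = 6.2099.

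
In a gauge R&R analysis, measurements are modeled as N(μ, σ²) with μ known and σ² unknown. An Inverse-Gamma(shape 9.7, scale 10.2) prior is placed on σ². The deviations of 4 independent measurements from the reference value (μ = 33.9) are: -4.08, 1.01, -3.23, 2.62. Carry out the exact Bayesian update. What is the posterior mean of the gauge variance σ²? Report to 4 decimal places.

With known mean μ and an Inverse-Gamma(α, β) prior on σ², the Normal likelihood is conjugate: posterior is Inv-Gamma(α + n/2, β + Σ(xᵢ−μ)²/2).
Σ(xᵢ−μ)² = (-4.08)² + (1.01)² + (-3.23)² + (2.62)² = 34.9638.
Posterior: Inv-Gamma(9.7 + 4/2, 10.2 + 34.9638/2) = Inv-Gamma(11.70, 27.68190).
E[σ²|data] = β/(α−1) = 27.68190/10.70 = 2.5871.

2.5871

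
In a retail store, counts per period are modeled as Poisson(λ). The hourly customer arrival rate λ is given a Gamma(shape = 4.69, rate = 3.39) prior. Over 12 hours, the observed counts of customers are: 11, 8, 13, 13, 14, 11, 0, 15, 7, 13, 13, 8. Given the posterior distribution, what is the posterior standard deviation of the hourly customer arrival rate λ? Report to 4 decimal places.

0.7428

With a Gamma(shape α, rate β) prior, the Poisson likelihood is conjugate: the posterior is Gamma(α + ΣXᵢ, β + n).
Sum of counts S = 126 over n = 12 hours.
Posterior: Gamma(α+S, β+n) = Gamma(4.69+126, 3.39+12) = Gamma(130.69, 15.39).
SD = √α/β = √130.69/15.39 = 0.7428.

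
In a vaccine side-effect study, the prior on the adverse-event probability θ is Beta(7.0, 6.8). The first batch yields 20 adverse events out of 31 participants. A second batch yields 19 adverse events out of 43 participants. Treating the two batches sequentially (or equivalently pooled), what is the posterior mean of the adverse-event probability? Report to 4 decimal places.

0.5239

The Beta prior is conjugate to a Binomial/Bernoulli likelihood; the update adds successes to α and failures to β.
After batch 1: Beta(7.0+20, 6.8+11) = Beta(27.0, 17.8).
After batch 2: Beta(27.0+19, 17.8+24) = Beta(46.0, 41.8).
Posterior mean = α/(α+β) = 46.0/87.8 = 0.5239.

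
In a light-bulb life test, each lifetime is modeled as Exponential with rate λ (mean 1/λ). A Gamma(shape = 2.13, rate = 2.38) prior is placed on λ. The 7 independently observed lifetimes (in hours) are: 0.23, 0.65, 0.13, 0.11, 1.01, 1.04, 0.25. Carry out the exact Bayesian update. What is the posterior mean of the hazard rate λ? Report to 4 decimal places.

1.5741

With a Gamma(shape α, rate β) prior on the exponential rate λ, the posterior after n observations with total T = Σxᵢ is Gamma(α+n, β+T).
Sum of observations T = 3.42 hours; n = 7.
Posterior: Gamma(2.13+7, 2.38+3.42) = Gamma(9.13, 5.80).
Posterior mean of λ = α/β = 9.13/5.80 = 1.5741.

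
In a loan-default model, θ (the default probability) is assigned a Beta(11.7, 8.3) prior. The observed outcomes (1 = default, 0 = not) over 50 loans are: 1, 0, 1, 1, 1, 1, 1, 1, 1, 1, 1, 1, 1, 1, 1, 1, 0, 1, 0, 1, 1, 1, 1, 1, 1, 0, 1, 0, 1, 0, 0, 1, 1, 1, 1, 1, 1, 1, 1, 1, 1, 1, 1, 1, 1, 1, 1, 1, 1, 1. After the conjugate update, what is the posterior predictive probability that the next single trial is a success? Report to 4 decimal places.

The Beta prior is conjugate to a Binomial/Bernoulli likelihood; the update adds successes to α and failures to β.
Posterior: Beta(α+k, β+n−k) = Beta(11.7+43, 8.3+7) = Beta(54.7, 15.3).
For a single future Bernoulli trial, P(success | data) = α/(α+β) = 0.7814.

0.7814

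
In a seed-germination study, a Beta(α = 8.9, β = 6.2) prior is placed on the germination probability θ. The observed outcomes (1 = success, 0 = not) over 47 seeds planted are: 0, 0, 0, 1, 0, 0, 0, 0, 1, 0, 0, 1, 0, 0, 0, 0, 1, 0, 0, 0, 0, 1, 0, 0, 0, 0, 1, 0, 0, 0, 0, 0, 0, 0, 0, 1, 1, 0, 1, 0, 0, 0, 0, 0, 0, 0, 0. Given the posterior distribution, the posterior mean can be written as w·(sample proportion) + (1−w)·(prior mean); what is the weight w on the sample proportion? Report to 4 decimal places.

The Beta prior is conjugate to a Binomial/Bernoulli likelihood; the update adds successes to α and failures to β.
Posterior mean = (α₀+k)/(α₀+β₀+n) = [n/(α₀+β₀+n)]·(k/n) + [(α₀+β₀)/(α₀+β₀+n)]·α₀/(α₀+β₀), so only n and the prior enter the weight.
The weight on the data is w = n/(α₀+β₀+n) = 47/(8.9+6.2+47) = 47/62.1 = 0.7568.

0.7568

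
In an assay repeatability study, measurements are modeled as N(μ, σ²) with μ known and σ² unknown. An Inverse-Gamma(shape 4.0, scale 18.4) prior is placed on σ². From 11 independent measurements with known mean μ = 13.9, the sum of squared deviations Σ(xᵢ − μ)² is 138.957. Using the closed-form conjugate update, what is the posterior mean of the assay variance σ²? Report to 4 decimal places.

With known mean μ and an Inverse-Gamma(α, β) prior on σ², the Normal likelihood is conjugate: posterior is Inv-Gamma(α + n/2, β + Σ(xᵢ−μ)²/2).
Posterior: Inv-Gamma(4.0 + 11/2, 18.4 + 138.957/2) = Inv-Gamma(9.50, 87.8785).
E[σ²|data] = β/(α−1) = 87.8785/8.50 = 10.3386.

10.3386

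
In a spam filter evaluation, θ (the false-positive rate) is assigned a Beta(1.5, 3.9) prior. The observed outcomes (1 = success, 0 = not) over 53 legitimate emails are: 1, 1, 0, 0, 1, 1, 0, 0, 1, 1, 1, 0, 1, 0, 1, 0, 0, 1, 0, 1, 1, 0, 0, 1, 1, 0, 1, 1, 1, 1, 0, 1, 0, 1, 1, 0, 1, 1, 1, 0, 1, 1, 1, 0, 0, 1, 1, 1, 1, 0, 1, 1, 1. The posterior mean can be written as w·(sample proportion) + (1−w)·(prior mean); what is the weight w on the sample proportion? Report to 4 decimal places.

The Beta prior is conjugate to a Binomial/Bernoulli likelihood; the update adds successes to α and failures to β.
Posterior mean = (α₀+k)/(α₀+β₀+n) = [n/(α₀+β₀+n)]·(k/n) + [(α₀+β₀)/(α₀+β₀+n)]·α₀/(α₀+β₀), so only n and the prior enter the weight.
The weight on the data is w = n/(α₀+β₀+n) = 53/(1.5+3.9+53) = 53/58.4 = 0.9075.

0.9075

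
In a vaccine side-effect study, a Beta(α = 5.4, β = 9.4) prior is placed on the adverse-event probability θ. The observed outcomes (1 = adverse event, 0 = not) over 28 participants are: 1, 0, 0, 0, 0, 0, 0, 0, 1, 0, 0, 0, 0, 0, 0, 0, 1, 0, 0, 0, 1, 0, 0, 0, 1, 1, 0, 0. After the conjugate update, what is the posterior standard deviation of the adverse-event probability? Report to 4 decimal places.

0.0668

The Beta prior is conjugate to a Binomial/Bernoulli likelihood; the update adds successes to α and failures to β.
Posterior: Beta(α+k, β+n−k) = Beta(5.4+6, 9.4+22) = Beta(11.4, 31.4).
Var = αβ/((α+β)²(α+β+1)) = 11.4·31.4/(42.8²·43.8) = 0.00446142; SD = √0.00446142 = 0.0668.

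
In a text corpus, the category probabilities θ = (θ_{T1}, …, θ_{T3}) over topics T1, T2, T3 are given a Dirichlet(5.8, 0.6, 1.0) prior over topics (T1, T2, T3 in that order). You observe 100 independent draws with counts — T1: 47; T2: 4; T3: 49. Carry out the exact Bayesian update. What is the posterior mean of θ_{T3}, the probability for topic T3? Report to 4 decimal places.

0.4655

The Dirichlet prior is conjugate to the Multinomial likelihood: each posterior αⱼ = prior αⱼ + observed count nⱼ.
Posterior concentration: (52.8, 4.6, 50.0), total = 107.4.
E[θ_{T3}|data] = α_{T3}/Σα = 50.0/107.4 = 0.4655.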